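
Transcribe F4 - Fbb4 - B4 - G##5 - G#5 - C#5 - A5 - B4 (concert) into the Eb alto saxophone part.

D5 Dbb5 G#5 E##6 E#6 A#5 F#6 G#5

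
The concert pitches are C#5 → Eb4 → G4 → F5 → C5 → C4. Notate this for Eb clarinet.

A#4 C4 E4 D5 A4 A3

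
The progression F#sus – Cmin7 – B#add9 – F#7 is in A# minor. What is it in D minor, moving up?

Bbsus Fbmin7 Eadd9 Bb7

A# minor up to D minor is a diminished fourth; each chord root moves by that interval while the quality stays the same.
F#sus: root F# up a diminished fourth → Bb, giving Bbsus.
Cmin7: root C up a diminished fourth → Fb, giving Fbmin7.
B#add9: root B# up a diminished fourth → E, giving Eadd9.
F#7: root F# up a diminished fourth → Bb, giving Bb7.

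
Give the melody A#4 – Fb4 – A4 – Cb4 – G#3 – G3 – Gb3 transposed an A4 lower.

E4 Cbb4 Eb4 Gbb3 D3 Db3 Dbb3

A#4 to E4
Fb4 to Cbb4
A4 to Eb4
Cb4 to Gbb3
G#3 to D3
G3 to Db3
Gb3 to Dbb3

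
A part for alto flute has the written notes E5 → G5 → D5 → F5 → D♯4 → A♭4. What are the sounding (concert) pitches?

B4 D5 A4 C5 A#3 Eb4

Written C4 on the alto flute sounds as G3, a perfect fourth lower; apply that shift to every note.
E5 becomes B4
G5 becomes D5
D5 becomes A4
F5 becomes C5
D#4 becomes A#3
Ab4 becomes Eb4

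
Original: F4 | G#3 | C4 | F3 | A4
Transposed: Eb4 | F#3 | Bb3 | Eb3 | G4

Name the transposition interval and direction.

down a major second

Take the first pair: F4 → Eb4. F to E spans 2 letter names, so the interval is some kind of second.
Eb4 to F4 is 2 semitones, which makes it a major second; the second version is lower, so the direction is down.
Checking another pair — A4 → G4 — gives the same interval.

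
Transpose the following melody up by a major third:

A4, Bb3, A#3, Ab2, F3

C#5 D4 C##4 C3 A3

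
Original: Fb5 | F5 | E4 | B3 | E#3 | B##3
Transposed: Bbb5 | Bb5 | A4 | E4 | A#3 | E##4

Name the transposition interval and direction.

Take the first pair: Fb5 → Bbb5. F to B spans 4 letter names, so the interval is some kind of fourth.
Fb5 to Bbb5 is 5 semitones, which makes it a perfect fourth; the second version is higher, so the direction is up.
Checking another pair — B##3 → E##4 — gives the same interval.

up a perfect fourth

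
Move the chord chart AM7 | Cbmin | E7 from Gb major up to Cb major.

Gb major up to Cb major is a perfect fourth; each chord root moves by that interval while the quality stays the same.
AM7: root A up a perfect fourth → D, giving DM7.
Cbmin: root Cb up a perfect fourth → Fb, giving Fbmin.
E7: root E up a perfect fourth → A, giving A7.

DM7 Fbmin A7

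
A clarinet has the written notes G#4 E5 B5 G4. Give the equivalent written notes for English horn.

B#4 G#5 D#6 B4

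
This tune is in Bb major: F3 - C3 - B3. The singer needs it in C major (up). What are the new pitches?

Bb major to C major up is a major second, so every note moves up by that interval.
F3 -> G3
C3 -> D3
B3 -> C#4

G3 D3 C#4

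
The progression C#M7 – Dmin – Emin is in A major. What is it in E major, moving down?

G#M7 Amin Bmin

A major down to E major is a perfect fourth; each chord root moves by that interval while the quality stays the same.
C#M7: root C# down a perfect fourth → G#, giving G#M7.
Dmin: root D down a perfect fourth → A, giving Amin.
Emin: root E down a perfect fourth → B, giving Bmin.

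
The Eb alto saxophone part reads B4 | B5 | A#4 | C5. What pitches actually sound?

D4 D5 C#4 Eb4

The Eb alto saxophone sounds a major sixth below written, so transpose each written note down a major sixth.
B4 -> D4
B5 -> D5
A#4 -> C#4
C5 -> Eb4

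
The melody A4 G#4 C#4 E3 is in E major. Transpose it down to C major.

F4 E4 A3 C3

From E down to C is a major third; apply that to each pitch.
A4 becomes F4
G#4 becomes E4
C#4 becomes A3
E3 becomes C3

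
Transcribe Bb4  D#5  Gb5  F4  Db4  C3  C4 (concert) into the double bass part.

Bb5 D#6 Gb6 F5 Db5 C4 C5

The double bass sounds a perfect octave below written, so the written part must be a perfect octave above concert — transpose each note up.
Bb4 to Bb5
D#5 to D#6
Gb5 to Gb6
F4 to F5
Db4 to Db5
C3 to C4
C4 to C5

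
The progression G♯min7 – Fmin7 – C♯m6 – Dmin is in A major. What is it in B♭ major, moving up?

A major up to B♭ major is a minor second; each chord root moves by that interval while the quality stays the same.
G♯min7: root G♯ up a minor second → A, giving Amin7.
Fmin7: root F up a minor second → Gb, giving Gbmin7.
C♯m6: root C♯ up a minor second → D, giving Dm6.
Dmin: root D up a minor second → Eb, giving Ebmin.

Amin7 Gbmin7 Dm6 Ebmin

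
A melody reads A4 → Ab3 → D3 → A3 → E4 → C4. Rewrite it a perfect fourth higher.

D5 Db4 G3 D4 A4 F4

A4 to D5
Ab3 to Db4
D3 to G3
A3 to D4
E4 to A4
C4 to F4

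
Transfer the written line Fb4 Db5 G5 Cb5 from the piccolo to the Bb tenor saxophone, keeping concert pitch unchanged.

Gb6 Eb7 A7 Db7

First find concert pitch: the piccolo sounds a perfect octave above written, so Fb4 Db5 G5 Cb5 sounds Fb5 Db6 G6 Cb6.
Then write for Bb tenor saxophone: it sounds a major ninth below written, so the part must be a major ninth above concert.
Fb5 → Gb6
Db6 → Eb7
G6 → A7
Cb6 → Db7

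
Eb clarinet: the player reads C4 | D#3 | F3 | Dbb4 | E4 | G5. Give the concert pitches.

Eb4 F#3 Ab3 Fbb4 G4 Bb5

The Eb clarinet sounds a minor third above written, so transpose each written note up a minor third.
C4 becomes Eb4
D#3 becomes F#3
F3 becomes Ab3
Dbb4 becomes Fbb4
E4 becomes G4
G5 becomes Bb5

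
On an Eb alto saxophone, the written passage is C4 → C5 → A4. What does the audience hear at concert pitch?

The Eb alto saxophone sounds a major sixth below written, so transpose each written note down a major sixth.
C4 -> Eb3
C5 -> Eb4
A4 -> C4

Eb3 Eb4 C4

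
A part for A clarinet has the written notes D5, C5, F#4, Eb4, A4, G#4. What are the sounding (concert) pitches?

B4 A4 D#4 C4 F#4 E#4

Written C4 on the A clarinet sounds as A3, a minor third lower; apply that shift to every note.
D5 becomes B4
C5 becomes A4
F#4 becomes D#4
Eb4 becomes C4
A4 becomes F#4
G#4 becomes E#4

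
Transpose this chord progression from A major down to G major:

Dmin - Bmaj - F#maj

Cmin Amaj Emaj

A major down to G major is a major second; each chord root moves by that interval while the quality stays the same.
Dmin: root D down a major second → C, giving Cmin.
Bmaj: root B down a major second → A, giving Amaj.
F#maj: root F# down a major second → E, giving Emaj.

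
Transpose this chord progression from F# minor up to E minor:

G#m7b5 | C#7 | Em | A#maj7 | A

F#m7b5 B7 Dm G#maj7 G

F# minor up to E minor is a minor seventh; each chord root moves by that interval while the quality stays the same.
G#m7b5: root G# up a minor seventh → F#, giving F#m7b5.
C#7: root C# up a minor seventh → B, giving B7.
Em: root E up a minor seventh → D, giving Dm.
A#maj7: root A# up a minor seventh → G#, giving G#maj7.
A: root A up a minor seventh → G, giving G.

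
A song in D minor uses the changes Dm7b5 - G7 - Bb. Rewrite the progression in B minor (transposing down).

D minor down to B minor is a minor third; each chord root moves by that interval while the quality stays the same.
Dm7b5: root D down a minor third → B, giving Bm7b5.
G7: root G down a minor third → E, giving E7.
Bb: root Bb down a minor third → G, giving G.

Bm7b5 E7 G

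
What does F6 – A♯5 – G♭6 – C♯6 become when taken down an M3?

F6 to Db6
A#5 to F#5
Gb6 to Ebb6
C#6 to A5

Db6 F#5 Ebb6 A5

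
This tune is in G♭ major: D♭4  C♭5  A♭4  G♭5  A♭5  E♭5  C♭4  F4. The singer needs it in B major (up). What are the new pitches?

F#4 E5 C#5 B5 C#6 G#5 E4 A#4

G♭ major to B major up is an augmented third, so every note moves up by that interval.
Db4 → F#4
Cb5 → E5
Ab4 → C#5
Gb5 → B5
Ab5 → C#6
Eb5 → G#5
Cb4 → E4
F4 → A#4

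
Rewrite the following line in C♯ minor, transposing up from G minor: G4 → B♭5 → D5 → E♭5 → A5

C#5 E6 G#5 A5 D#6

From G up to C♯ is an augmented fourth; apply that to each pitch.
G4 -> C#5
Bb5 -> E6
D5 -> G#5
Eb5 -> A5
A5 -> D#6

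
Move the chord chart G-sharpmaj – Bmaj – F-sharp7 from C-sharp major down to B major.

F#maj Amaj E7

C-sharp major down to B major is a major second; each chord root moves by that interval while the quality stays the same.
G-sharpmaj: root G-sharp down a major second → F#, giving F#maj.
Bmaj: root B down a major second → A, giving Amaj.
F-sharp7: root F-sharp down a major second → E, giving E7.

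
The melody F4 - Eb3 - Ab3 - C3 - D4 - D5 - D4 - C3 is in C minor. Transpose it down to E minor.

C minor to E minor down is a minor sixth, so every note moves down by that interval.
F4 to A3
Eb3 to G2
Ab3 to C3
C3 to E2
D4 to F#3
D5 to F#4
D4 to F#3
C3 to E2

A3 G2 C3 E2 F#3 F#4 F#3 E2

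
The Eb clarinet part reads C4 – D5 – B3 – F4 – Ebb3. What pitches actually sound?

Written C4 on the Eb clarinet sounds as Eb4, a minor third higher; apply that shift to every note.
C4 gives Eb4
D5 gives F5
B3 gives D4
F4 gives Ab4
Ebb3 gives Gbb3

Eb4 F5 D4 Ab4 Gbb3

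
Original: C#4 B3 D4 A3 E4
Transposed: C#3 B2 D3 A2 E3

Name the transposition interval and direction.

down a perfect octave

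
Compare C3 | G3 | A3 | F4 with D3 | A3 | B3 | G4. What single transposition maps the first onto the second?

up a major second

From C3 to D3 is 2 letter names — a second of some quality.
C3 to D3 is 2 semitones, which makes it a major second; the second version is higher, so the direction is up.
Checking another pair — F4 → G4 — gives the same interval.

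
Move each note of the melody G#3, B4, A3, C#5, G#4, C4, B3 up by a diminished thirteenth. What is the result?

G#3 to Eb5
B4 to Gb6
A3 to Fb5
C#5 to Ab6
G#4 to Eb6
C4 to Abb5
B3 to Gb5

Eb5 Gb6 Fb5 Ab6 Eb6 Abb5 Gb5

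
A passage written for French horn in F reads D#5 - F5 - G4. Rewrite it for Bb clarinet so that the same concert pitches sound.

A#4 C5 D4

First find concert pitch: the French horn in F sounds a perfect fifth below written, so D#5 F5 G4 sounds G#4 Bb4 C4.
Then write for Bb clarinet: it sounds a major second below written, so the part must be a major second above concert.
G#4 → A#4
Bb4 → C5
C4 → D4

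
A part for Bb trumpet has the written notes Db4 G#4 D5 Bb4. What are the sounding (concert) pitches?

Cb4 F#4 C5 Ab4

Written C4 on the Bb trumpet sounds as Bb3, a major second lower; apply that shift to every note.
Db4 to Cb4
G#4 to F#4
D5 to C5
Bb4 to Ab4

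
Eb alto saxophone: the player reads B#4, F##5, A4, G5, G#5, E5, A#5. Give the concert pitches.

D#4 A#4 C4 Bb4 B4 G4 C#5

Written C4 on the Eb alto saxophone sounds as Eb3, a major sixth lower; apply that shift to every note.
B#4 gives D#4
F##5 gives A#4
A4 gives C4
G5 gives Bb4
G#5 gives B4
E5 gives G4
A#5 gives C#5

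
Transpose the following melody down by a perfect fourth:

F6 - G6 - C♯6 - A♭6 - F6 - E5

C6 D6 G#5 Eb6 C6 B4

F6: a fourth down reaches C, and 5 semitones makes it C6.
G6 down a perfect fourth is D6.
A perfect fourth down from C#6 gives G#5.
Ab6: a fourth down reaches E, and 5 semitones makes it Eb6.
F6 down a perfect fourth is C6.
E5: a fourth down reaches B, and 5 semitones makes it B4.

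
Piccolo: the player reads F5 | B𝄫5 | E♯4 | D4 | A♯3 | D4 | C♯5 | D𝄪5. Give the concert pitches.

The piccolo sounds a perfect octave above written, so transpose each written note up a perfect octave.
F5 -> F6
Bbb5 -> Bbb6
E#4 -> E#5
D4 -> D5
A#3 -> A#4
D4 -> D5
C#5 -> C#6
D##5 -> D##6

F6 Bbb6 E#5 D5 A#4 D5 C#6 D##6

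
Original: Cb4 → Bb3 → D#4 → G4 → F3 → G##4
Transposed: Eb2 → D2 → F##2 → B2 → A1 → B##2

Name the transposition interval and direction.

down a minor thirteenth

From Cb4 to Eb2 is 13 letter names — a thirteenth of some quality.
Eb2 to Cb4 is 20 semitones, which makes it a minor thirteenth; the second version is lower, so the direction is down.
Checking another pair — G##4 → B##2 — gives the same interval.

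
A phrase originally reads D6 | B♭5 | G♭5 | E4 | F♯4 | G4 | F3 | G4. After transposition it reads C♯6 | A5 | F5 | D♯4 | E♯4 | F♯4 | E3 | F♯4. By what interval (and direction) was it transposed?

Take the first pair: D6 → C#6. D to C spans 2 letter names, so the interval is some kind of second.
C#6 to D6 is 1 semitone, which makes it a minor second; the second version is lower, so the direction is down.
Checking another pair — G4 → F#4 — gives the same interval.

down a minor second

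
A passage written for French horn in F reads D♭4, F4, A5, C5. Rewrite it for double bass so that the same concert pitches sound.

First find concert pitch: the French horn in F sounds a perfect fifth below written, so D♭4 F4 A5 C5 sounds Gb3 Bb3 D5 F4.
Then write for double bass: it sounds a perfect octave below written, so the part must be a perfect octave above concert.
Gb3 → Gb4
Bb3 → Bb4
D5 → D6
F4 → F5

Gb4 Bb4 D6 F5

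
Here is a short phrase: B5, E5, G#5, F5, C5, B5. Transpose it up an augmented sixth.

G##6 C##6 E##6 D#6 A#5 G##6

B5 gives G##6
E5 gives C##6
G#5 gives E##6
F5 gives D#6
C5 gives A#5
B5 gives G##6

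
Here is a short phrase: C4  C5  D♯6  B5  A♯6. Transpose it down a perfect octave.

C3 C4 D#5 B4 A#5

A perfect octave down from C4 gives C3.
C5 down a perfect octave is C4.
D#6: an octave down reaches D, and 12 semitones makes it D#5.
A perfect octave down from B5 gives B4.
A perfect octave down from A#6 gives A#5.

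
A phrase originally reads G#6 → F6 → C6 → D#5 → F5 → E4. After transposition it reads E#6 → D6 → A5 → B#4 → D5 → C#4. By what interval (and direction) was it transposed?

Take the first pair: G#6 → E#6. G to E spans 3 letter names, so the interval is some kind of third.
E#6 to G#6 is 3 semitones, which makes it a minor third; the second version is lower, so the direction is down.
Checking another pair — E4 → C#4 — gives the same interval.

down a minor third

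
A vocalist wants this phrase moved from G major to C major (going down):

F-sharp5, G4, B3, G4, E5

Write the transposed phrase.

From G down to C is a perfect fifth; apply that to each pitch.
F#5 to B4
G4 to C4
B3 to E3
G4 to C4
E5 to A4

B4 C4 E3 C4 A4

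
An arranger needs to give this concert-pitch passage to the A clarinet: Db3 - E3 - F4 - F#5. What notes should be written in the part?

Written C4 sounds as A3 on the A clarinet, so concert pitches are written a minor third up.
Db3 becomes Fb3
E3 becomes G3
F4 becomes Ab4
F#5 becomes A5

Fb3 G3 Ab4 A5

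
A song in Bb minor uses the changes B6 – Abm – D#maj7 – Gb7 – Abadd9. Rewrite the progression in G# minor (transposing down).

G##6 F#m B##maj7 E7 F#add9

Bb minor down to G# minor is a diminished third; each chord root moves by that interval while the quality stays the same.
B6: root B down a diminished third → G##, giving G##6.
Abm: root Ab down a diminished third → F#, giving F#m.
D#maj7: root D# down a diminished third → B##, giving B##maj7.
Gb7: root Gb down a diminished third → E, giving E7.
Abadd9: root Ab down a diminished third → F#, giving F#add9.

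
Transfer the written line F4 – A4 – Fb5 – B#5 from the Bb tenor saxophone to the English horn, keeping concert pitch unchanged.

Bb3 D4 Bbb4 E#5

First find concert pitch: the Bb tenor saxophone sounds a major ninth below written, so F4 A4 Fb5 B#5 sounds Eb3 G3 Ebb4 A#4.
Then write for English horn: it sounds a perfect fifth below written, so the part must be a perfect fifth above concert.
Eb3 → Bb3
G3 → D4
Ebb4 → Bbb4
A#4 → E#5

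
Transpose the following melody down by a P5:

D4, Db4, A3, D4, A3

D4 becomes G3
Db4 becomes Gb3
A3 becomes D3
D4 becomes G3
A3 becomes D3

G3 Gb3 D3 G3 D3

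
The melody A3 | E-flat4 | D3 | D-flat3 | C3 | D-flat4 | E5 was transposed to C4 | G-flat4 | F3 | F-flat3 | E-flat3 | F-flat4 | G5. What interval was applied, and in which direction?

up a minor third

Take the first pair: A3 → C4. A to C spans 3 letter names, so the interval is some kind of third.
A3 to C4 is 3 semitones, which makes it a minor third; the second version is higher, so the direction is up.
Checking another pair — E5 → G5 — gives the same interval.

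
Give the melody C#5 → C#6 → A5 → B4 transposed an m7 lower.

D#4 D#5 B4 C#4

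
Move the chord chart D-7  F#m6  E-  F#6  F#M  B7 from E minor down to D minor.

E minor down to D minor is a major second; each chord root moves by that interval while the quality stays the same.
D-7: root D down a major second → C, giving C-7.
F#m6: root F# down a major second → E, giving Em6.
E-: root E down a major second → D, giving D-.
F#6: root F# down a major second → E, giving E6.
F#M: root F# down a major second → E, giving EM.
B7: root B down a major second → A, giving A7.

C-7 Em6 D- E6 EM A7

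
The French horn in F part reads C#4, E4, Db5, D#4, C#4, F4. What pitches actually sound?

F#3 A3 Gb4 G#3 F#3 Bb3

The French horn in F sounds a perfect fifth below written, so transpose each written note down a perfect fifth.
C#4 to F#3
E4 to A3
Db5 to Gb4
D#4 to G#3
C#4 to F#3
F4 to Bb3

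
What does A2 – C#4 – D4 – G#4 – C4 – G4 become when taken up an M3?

A2 → C#3
C#4 → E#4
D4 → F#4
G#4 → B#4
C4 → E4
G4 → B4

C#3 E#4 F#4 B#4 E4 B4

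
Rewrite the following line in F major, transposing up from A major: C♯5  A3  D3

A major to F major up is a minor sixth, so every note moves up by that interval.
C#5 → A5
A3 → F4
D3 → Bb3

A5 F4 Bb3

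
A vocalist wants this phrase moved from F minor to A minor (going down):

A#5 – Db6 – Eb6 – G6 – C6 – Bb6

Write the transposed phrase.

F minor to A minor down is a minor sixth, so every note moves down by that interval.
A#5 gives C##5
Db6 gives F5
Eb6 gives G5
G6 gives B5
C6 gives E5
Bb6 gives D6

C##5 F5 G5 B5 E5 D6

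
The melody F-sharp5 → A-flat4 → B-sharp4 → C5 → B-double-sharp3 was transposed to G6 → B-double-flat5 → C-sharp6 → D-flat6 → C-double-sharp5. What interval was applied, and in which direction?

up a minor ninth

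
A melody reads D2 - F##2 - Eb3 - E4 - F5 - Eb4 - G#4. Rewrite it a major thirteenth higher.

B3 D##4 C5 C#6 D7 C6 E#6

D2 to B3
F##2 to D##4
Eb3 to C5
E4 to C#6
F5 to D7
Eb4 to C6
G#4 to E#6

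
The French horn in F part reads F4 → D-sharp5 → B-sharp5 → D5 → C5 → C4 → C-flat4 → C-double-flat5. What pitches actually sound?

Bb3 G#4 E#5 G4 F4 F3 Fb3 Fbb4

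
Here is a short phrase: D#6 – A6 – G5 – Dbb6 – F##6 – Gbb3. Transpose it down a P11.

A#4 E5 D4 Abb4 C##5 Dbb2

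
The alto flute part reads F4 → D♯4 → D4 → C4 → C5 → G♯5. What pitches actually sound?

C4 A#3 A3 G3 G4 D#5

Written C4 on the alto flute sounds as G3, a perfect fourth lower; apply that shift to every note.
F4 gives C4
D#4 gives A#3
D4 gives A3
C4 gives G3
C5 gives G4
G#5 gives D#5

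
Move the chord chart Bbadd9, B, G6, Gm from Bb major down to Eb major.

Bb major down to Eb major is a perfect fifth; each chord root moves by that interval while the quality stays the same.
Bbadd9: root Bb down a perfect fifth → Eb, giving Ebadd9.
B: root B down a perfect fifth → E, giving E.
G6: root G down a perfect fifth → C, giving C6.
Gm: root G down a perfect fifth → C, giving Cm.

Ebadd9 E C6 Cm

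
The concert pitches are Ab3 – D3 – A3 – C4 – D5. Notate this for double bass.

Ab4 D4 A4 C5 D6

The double bass sounds a perfect octave below written, so the written part must be a perfect octave above concert — transpose each note up.
Ab3 to Ab4
D3 to D4
A3 to A4
C4 to C5
D5 to D6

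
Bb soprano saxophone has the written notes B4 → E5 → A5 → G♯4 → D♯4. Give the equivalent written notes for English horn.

E5 A5 D6 C#5 G#4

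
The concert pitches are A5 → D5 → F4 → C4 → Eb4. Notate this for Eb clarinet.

F#5 B4 D4 A3 C4

The Eb clarinet sounds a minor third above written, so the written part must be a minor third below concert — transpose each note down.
A5 gives F#5
D5 gives B4
F4 gives D4
C4 gives A3
Eb4 gives C4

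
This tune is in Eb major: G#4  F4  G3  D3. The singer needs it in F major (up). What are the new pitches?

A#4 G4 A3 E3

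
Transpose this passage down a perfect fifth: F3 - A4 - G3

Bb2 D4 C3

F3 down a perfect fifth is Bb2.
A4: a fifth down reaches D, and 7 semitones makes it D4.
A perfect fifth down from G3 gives C3.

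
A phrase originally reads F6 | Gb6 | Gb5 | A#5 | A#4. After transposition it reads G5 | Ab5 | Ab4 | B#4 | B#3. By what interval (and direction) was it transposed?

down a minor seventh

Take the first pair: F6 → G5. F to G spans 7 letter names, so the interval is some kind of seventh.
G5 to F6 is 10 semitones, which makes it a minor seventh; the second version is lower, so the direction is down.
Checking another pair — A#4 → B#3 — gives the same interval.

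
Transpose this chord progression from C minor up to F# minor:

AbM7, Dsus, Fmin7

C minor up to F# minor is an augmented fourth; each chord root moves by that interval while the quality stays the same.
AbM7: root Ab up an augmented fourth → D, giving DM7.
Dsus: root D up an augmented fourth → G#, giving G#sus.
Fmin7: root F up an augmented fourth → B, giving Bmin7.

DM7 G#sus Bmin7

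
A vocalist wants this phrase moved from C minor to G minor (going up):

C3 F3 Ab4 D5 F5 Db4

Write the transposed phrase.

G3 C4 Eb5 A5 C6 Ab4

C minor to G minor up is a perfect fifth, so every note moves up by that interval.
C3 to G3
F3 to C4
Ab4 to Eb5
D5 to A5
F5 to C6
Db4 to Ab4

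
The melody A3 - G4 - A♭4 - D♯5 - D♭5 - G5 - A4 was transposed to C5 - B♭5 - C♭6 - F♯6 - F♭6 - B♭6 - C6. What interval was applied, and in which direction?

up a minor tenth

Take the first pair: A3 → C5. A to C spans 10 letter names, so the interval is some kind of tenth.
A3 to C5 is 15 semitones, which makes it a minor tenth; the second version is higher, so the direction is up.
Checking another pair — A4 → C6 — gives the same interval.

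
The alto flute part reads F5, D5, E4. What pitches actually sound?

C5 A4 B3

The alto flute sounds a perfect fourth below written, so transpose each written note down a perfect fourth.
F5 gives C5
D5 gives A4
E4 gives B3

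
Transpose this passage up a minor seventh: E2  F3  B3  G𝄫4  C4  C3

D3 Eb4 A4 Fbb5 Bb4 Bb3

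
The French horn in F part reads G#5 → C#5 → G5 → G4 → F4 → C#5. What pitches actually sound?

C#5 F#4 C5 C4 Bb3 F#4

The French horn in F sounds a perfect fifth below written, so transpose each written note down a perfect fifth.
G#5 gives C#5
C#5 gives F#4
G5 gives C5
G4 gives C4
F4 gives Bb3
C#5 gives F#4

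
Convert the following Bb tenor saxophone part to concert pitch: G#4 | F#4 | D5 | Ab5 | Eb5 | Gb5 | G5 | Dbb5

F#3 E3 C4 Gb4 Db4 Fb4 F4 Cbb4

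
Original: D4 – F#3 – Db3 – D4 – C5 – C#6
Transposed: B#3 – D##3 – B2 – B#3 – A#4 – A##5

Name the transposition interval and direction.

down a diminished third

Take the first pair: D4 → B#3. D to B spans 3 letter names, so the interval is some kind of third.
B#3 to D4 is 2 semitones, which makes it a diminished third; the second version is lower, so the direction is down.
Checking another pair — C#6 → A##5 — gives the same interval.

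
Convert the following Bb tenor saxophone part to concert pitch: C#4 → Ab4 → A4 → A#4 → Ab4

Written C4 on the Bb tenor saxophone sounds as Bb2, a major ninth lower; apply that shift to every note.
C#4 gives B2
Ab4 gives Gb3
A4 gives G3
A#4 gives G#3
Ab4 gives Gb3

B2 Gb3 G3 G#3 Gb3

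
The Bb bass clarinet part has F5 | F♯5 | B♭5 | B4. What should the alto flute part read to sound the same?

First find concert pitch: the Bb bass clarinet sounds a major ninth below written, so F5 F♯5 B♭5 B4 sounds Eb4 E4 Ab4 A3.
Then write for alto flute: it sounds a perfect fourth below written, so the part must be a perfect fourth above concert.
Eb4 → Ab4
E4 → A4
Ab4 → Db5
A3 → D4

Ab4 A4 Db5 D4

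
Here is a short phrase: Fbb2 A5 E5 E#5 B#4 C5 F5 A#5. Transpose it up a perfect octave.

Fbb3 A6 E6 E#6 B#5 C6 F6 A#6

Fbb2 gives Fbb3
A5 gives A6
E5 gives E6
E#5 gives E#6
B#4 gives B#5
C5 gives C6
F5 gives F6
A#5 gives A#6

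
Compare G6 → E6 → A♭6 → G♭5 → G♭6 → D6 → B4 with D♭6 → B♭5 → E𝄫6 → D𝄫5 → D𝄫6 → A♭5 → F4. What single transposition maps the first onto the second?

Take the first pair: G6 → Db6. G to D spans 4 letter names, so the interval is some kind of fourth.
Db6 to G6 is 6 semitones, which makes it an augmented fourth; the second version is lower, so the direction is down.
Checking another pair — B4 → F4 — gives the same interval.

down an augmented fourth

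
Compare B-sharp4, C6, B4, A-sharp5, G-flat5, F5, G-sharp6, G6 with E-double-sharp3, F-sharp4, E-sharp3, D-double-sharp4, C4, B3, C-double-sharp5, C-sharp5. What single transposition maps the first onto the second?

down a diminished twelfth

Take the first pair: B#4 → E##3. B to E spans 12 letter names, so the interval is some kind of twelfth.
E##3 to B#4 is 18 semitones, which makes it a diminished twelfth; the second version is lower, so the direction is down.
Checking another pair — G6 → C#5 — gives the same interval.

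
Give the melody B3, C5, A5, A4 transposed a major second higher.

B3 becomes C#4
C5 becomes D5
A5 becomes B5
A4 becomes B4

C#4 D5 B5 B4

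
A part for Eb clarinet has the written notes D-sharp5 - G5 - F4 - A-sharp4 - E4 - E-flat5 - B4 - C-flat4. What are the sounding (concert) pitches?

The Eb clarinet sounds a minor third above written, so transpose each written note up a minor third.
D#5 -> F#5
G5 -> Bb5
F4 -> Ab4
A#4 -> C#5
E4 -> G4
Eb5 -> Gb5
B4 -> D5
Cb4 -> Ebb4

F#5 Bb5 Ab4 C#5 G4 Gb5 D5 Ebb4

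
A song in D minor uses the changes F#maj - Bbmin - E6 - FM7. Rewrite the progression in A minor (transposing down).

D minor down to A minor is a perfect fourth; each chord root moves by that interval while the quality stays the same.
F#maj: root F# down a perfect fourth → C#, giving C#maj.
Bbmin: root Bb down a perfect fourth → F, giving Fmin.
E6: root E down a perfect fourth → B, giving B6.
FM7: root F down a perfect fourth → C, giving CM7.

C#maj Fmin B6 CM7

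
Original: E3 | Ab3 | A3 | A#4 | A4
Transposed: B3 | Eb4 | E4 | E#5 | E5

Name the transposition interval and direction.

Take the first pair: E3 → B3. E to B spans 5 letter names, so the interval is some kind of fifth.
E3 to B3 is 7 semitones, which makes it a perfect fifth; the second version is higher, so the direction is up.
Checking another pair — A4 → E5 — gives the same interval.

up a perfect fifth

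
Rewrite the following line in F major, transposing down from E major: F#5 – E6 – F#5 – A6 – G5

From E down to F is a major seventh; apply that to each pitch.
F#5 gives G4
E6 gives F5
F#5 gives G4
A6 gives Bb5
G5 gives Ab4

G4 F5 G4 Bb5 Ab4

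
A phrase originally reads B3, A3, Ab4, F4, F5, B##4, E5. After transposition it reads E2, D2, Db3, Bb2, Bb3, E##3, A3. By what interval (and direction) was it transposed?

down a perfect twelfth

From B3 to E2 is 12 letter names — a twelfth of some quality.
E2 to B3 is 19 semitones, which makes it a perfect twelfth; the second version is lower, so the direction is down.
Checking another pair — E5 → A3 — gives the same interval.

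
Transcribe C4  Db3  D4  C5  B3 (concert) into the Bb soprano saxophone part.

D4 Eb3 E4 D5 C#4

Written C4 sounds as Bb3 on the Bb soprano saxophone, so concert pitches are written a major second up.
C4 → D4
Db3 → Eb3
D4 → E4
C5 → D5
B3 → C#4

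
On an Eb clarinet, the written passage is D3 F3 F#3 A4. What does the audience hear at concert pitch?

F3 Ab3 A3 C5

The Eb clarinet sounds a minor third above written, so transpose each written note up a minor third.
D3 becomes F3
F3 becomes Ab3
F#3 becomes A3
A4 becomes C5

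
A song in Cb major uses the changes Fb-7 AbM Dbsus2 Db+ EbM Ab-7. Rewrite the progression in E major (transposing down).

Cb major down to E major is a diminished sixth; each chord root moves by that interval while the quality stays the same.
Fb-7: root Fb down a diminished sixth → A, giving A-7.
AbM: root Ab down a diminished sixth → C#, giving C#M.
Dbsus2: root Db down a diminished sixth → F#, giving F#sus2.
Db+: root Db down a diminished sixth → F#, giving F#+.
EbM: root Eb down a diminished sixth → G#, giving G#M.
Ab-7: root Ab down a diminished sixth → C#, giving C#-7.

A-7 C#M F#sus2 F#+ G#M C#-7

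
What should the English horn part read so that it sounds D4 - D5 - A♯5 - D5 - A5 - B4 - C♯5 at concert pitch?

A4 A5 E#6 A5 E6 F#5 G#5

The English horn sounds a perfect fifth below written, so the written part must be a perfect fifth above concert — transpose each note up.
D4 to A4
D5 to A5
A#5 to E#6
D5 to A5
A5 to E6
B4 to F#5
C#5 to G#5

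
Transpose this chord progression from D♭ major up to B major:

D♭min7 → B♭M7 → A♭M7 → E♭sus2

Bmin7 G#M7 F#M7 C#sus2

D♭ major up to B major is an augmented sixth; each chord root moves by that interval while the quality stays the same.
D♭min7: root D♭ up an augmented sixth → B, giving Bmin7.
B♭M7: root B♭ up an augmented sixth → G#, giving G#M7.
A♭M7: root A♭ up an augmented sixth → F#, giving F#M7.
E♭sus2: root E♭ up an augmented sixth → C#, giving C#sus2.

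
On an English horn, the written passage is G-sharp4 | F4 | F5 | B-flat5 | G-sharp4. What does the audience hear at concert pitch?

C#4 Bb3 Bb4 Eb5 C#4

The English horn sounds a perfect fifth below written, so transpose each written note down a perfect fifth.
G#4 -> C#4
F4 -> Bb3
F5 -> Bb4
Bb5 -> Eb5
G#4 -> C#4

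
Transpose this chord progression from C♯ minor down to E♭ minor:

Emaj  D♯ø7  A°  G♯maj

C♯ minor down to E♭ minor is an augmented sixth; each chord root moves by that interval while the quality stays the same.
Emaj: root E down an augmented sixth → Gb, giving Gbmaj.
D♯ø7: root D♯ down an augmented sixth → F, giving Fø7.
A°: root A down an augmented sixth → Cb, giving Cb°.
G♯maj: root G♯ down an augmented sixth → Bb, giving Bbmaj.

Gbmaj Fø7 Cb° Bbmaj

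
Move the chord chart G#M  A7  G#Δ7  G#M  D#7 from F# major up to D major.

EM F7 EΔ7 EM B7

F# major up to D major is a minor sixth; each chord root moves by that interval while the quality stays the same.
G#M: root G# up a minor sixth → E, giving EM.
A7: root A up a minor sixth → F, giving F7.
G#Δ7: root G# up a minor sixth → E, giving EΔ7.
G#M: root G# up a minor sixth → E, giving EM.
D#7: root D# up a minor sixth → B, giving B7.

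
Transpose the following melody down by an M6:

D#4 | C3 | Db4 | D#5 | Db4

A major sixth down from D#4 gives F#3.
A major sixth down from C3 gives Eb2.
A major sixth down from Db4 gives Fb3.
D#5: a sixth down reaches F, and 9 semitones makes it F#4.
Db4 down a major sixth is Fb3.

F#3 Eb2 Fb3 F#4 Fb3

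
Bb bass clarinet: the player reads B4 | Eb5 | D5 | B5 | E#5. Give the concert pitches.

A3 Db4 C4 A4 D#4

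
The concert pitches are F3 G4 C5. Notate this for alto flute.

Bb3 C5 F5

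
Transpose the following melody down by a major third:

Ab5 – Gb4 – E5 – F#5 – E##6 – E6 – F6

Ab5 → Fb5
Gb4 → Ebb4
E5 → C5
F#5 → D5
E##6 → C##6
E6 → C6
F6 → Db6

Fb5 Ebb4 C5 D5 C##6 C6 Db6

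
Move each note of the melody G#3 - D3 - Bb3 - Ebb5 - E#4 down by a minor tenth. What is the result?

E#2 B1 G2 Cb4 C##3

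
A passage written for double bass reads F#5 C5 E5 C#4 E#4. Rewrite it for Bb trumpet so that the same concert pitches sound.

G#4 D4 F#4 D#3 F##3

First find concert pitch: the double bass sounds a perfect octave below written, so F#5 C5 E5 C#4 E#4 sounds F#4 C4 E4 C#3 E#3.
Then write for Bb trumpet: it sounds a major second below written, so the part must be a major second above concert.
F#4 → G#4
C4 → D4
E4 → F#4
C#3 → D#3
E#3 → F##3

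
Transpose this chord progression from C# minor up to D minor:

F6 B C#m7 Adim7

Gb6 C Dm7 Bbdim7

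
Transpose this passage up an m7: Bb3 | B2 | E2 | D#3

Bb3: a seventh up reaches A, and 10 semitones makes it Ab4.
B2 up a minor seventh is A3.
E2 up a minor seventh is D3.
D#3 up a minor seventh is C#4.

Ab4 A3 D3 C#4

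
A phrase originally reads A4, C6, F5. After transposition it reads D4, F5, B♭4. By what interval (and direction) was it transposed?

down a perfect fifth

From A4 to D4 is 5 letter names — a fifth of some quality.
D4 to A4 is 7 semitones, which makes it a perfect fifth; the second version is lower, so the direction is down.
Checking another pair — F5 → Bb4 — gives the same interval.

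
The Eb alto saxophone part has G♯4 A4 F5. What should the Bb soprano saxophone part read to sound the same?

First find concert pitch: the Eb alto saxophone sounds a major sixth below written, so G♯4 A4 F5 sounds B3 C4 Ab4.
Then write for Bb soprano saxophone: it sounds a major second below written, so the part must be a major second above concert.
B3 → C#4
C4 → D4
Ab4 → Bb4

C#4 D4 Bb4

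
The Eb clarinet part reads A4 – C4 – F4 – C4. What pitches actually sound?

C5 Eb4 Ab4 Eb4

Written C4 on the Eb clarinet sounds as Eb4, a minor third higher; apply that shift to every note.
A4 → C5
C4 → Eb4
F4 → Ab4
C4 → Eb4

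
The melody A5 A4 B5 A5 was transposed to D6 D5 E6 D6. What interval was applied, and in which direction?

up a perfect fourth

From A5 to D6 is 4 letter names — a fourth of some quality.
A5 to D6 is 5 semitones, which makes it a perfect fourth; the second version is higher, so the direction is up.
Checking another pair — A5 → D6 — gives the same interval.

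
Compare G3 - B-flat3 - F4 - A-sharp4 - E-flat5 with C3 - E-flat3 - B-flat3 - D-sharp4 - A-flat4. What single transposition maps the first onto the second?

Take the first pair: G3 → C3. G to C spans 5 letter names, so the interval is some kind of fifth.
C3 to G3 is 7 semitones, which makes it a perfect fifth; the second version is lower, so the direction is down.
Checking another pair — Eb5 → Ab4 — gives the same interval.

down a perfect fifth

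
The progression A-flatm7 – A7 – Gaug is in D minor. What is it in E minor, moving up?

Bbm7 B7 Aaug

D minor up to E minor is a major second; each chord root moves by that interval while the quality stays the same.
A-flatm7: root A-flat up a major second → Bb, giving Bbm7.
A7: root A up a major second → B, giving B7.
Gaug: root G up a major second → A, giving Aaug.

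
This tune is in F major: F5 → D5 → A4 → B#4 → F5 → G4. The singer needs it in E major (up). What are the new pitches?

From F up to E is a major seventh; apply that to each pitch.
F5 becomes E6
D5 becomes C#6
A4 becomes G#5
B#4 becomes A##5
F5 becomes E6
G4 becomes F#5

E6 C#6 G#5 A##5 E6 F#5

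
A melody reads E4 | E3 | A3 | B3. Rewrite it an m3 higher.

G4 G3 C4 D4

E4 up a minor third is G4.
E3 up a minor third is G3.
A3 up a minor third is C4.
A minor third up from B3 gives D4.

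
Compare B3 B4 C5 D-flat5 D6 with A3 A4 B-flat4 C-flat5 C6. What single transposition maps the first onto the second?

down a major second

Take the first pair: B3 → A3. B to A spans 2 letter names, so the interval is some kind of second.
A3 to B3 is 2 semitones, which makes it a major second; the second version is lower, so the direction is down.
Checking another pair — D6 → C6 — gives the same interval.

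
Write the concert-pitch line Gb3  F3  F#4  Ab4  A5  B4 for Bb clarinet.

Ab3 G3 G#4 Bb4 B5 C#5

Written C4 sounds as Bb3 on the Bb clarinet, so concert pitches are written a major second up.
Gb3 -> Ab3
F3 -> G3
F#4 -> G#4
Ab4 -> Bb4
A5 -> B5
B4 -> C#5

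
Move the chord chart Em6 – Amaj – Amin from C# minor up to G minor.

C# minor up to G minor is a diminished fifth; each chord root moves by that interval while the quality stays the same.
Em6: root E up a diminished fifth → Bb, giving Bbm6.
Amaj: root A up a diminished fifth → Eb, giving Ebmaj.
Amin: root A up a diminished fifth → Eb, giving Ebmin.

Bbm6 Ebmaj Ebmin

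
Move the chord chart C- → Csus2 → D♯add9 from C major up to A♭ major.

Ab- Absus2 Badd9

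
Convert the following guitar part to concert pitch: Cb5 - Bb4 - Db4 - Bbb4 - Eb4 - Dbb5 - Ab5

Cb4 Bb3 Db3 Bbb3 Eb3 Dbb4 Ab4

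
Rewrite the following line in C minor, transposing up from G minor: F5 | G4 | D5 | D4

Bb5 C5 G5 G4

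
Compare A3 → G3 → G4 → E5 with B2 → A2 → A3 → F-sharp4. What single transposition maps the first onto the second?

down a minor seventh

Take the first pair: A3 → B2. A to B spans 7 letter names, so the interval is some kind of seventh.
B2 to A3 is 10 semitones, which makes it a minor seventh; the second version is lower, so the direction is down.
Checking another pair — E5 → F#4 — gives the same interval.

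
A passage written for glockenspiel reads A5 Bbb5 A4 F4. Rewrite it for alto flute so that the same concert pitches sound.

D8 Ebb8 D7 Bb6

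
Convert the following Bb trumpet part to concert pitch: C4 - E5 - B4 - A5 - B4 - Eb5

Bb3 D5 A4 G5 A4 Db5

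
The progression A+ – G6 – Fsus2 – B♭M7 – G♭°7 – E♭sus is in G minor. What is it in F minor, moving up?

G+ F6 Ebsus2 AbM7 Fb°7 Dbsus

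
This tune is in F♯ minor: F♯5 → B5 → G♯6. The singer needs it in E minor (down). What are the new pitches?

E5 A5 F#6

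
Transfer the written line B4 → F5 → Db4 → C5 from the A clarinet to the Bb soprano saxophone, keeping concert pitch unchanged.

First find concert pitch: the A clarinet sounds a minor third below written, so B4 F5 Db4 C5 sounds G#4 D5 Bb3 A4.
Then write for Bb soprano saxophone: it sounds a major second below written, so the part must be a major second above concert.
G#4 → A#4
D5 → E5
Bb3 → C4
A4 → B4

A#4 E5 C4 B4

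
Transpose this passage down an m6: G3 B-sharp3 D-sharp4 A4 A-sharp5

B2 D##3 F##3 C#4 C##5

G3 becomes B2
B#3 becomes D##3
D#4 becomes F##3
A4 becomes C#4
A#5 becomes C##5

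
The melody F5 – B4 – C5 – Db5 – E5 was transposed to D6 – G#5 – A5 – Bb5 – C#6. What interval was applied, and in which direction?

Take the first pair: F5 → D6. F to D spans 6 letter names, so the interval is some kind of sixth.
F5 to D6 is 9 semitones, which makes it a major sixth; the second version is higher, so the direction is up.
Checking another pair — E5 → C#6 — gives the same interval.

up a major sixth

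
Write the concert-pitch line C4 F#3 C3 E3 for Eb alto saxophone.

A4 D#4 A3 C#4

Written C4 sounds as Eb3 on the Eb alto saxophone, so concert pitches are written a major sixth up.
C4 gives A4
F#3 gives D#4
C3 gives A3
E3 gives C#4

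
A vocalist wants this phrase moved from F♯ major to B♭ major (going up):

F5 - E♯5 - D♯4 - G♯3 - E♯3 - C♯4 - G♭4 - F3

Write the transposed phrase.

Bbb5 A5 G4 C4 A3 F4 Cbb5 Bbb3

F♯ major to B♭ major up is a diminished fourth, so every note moves up by that interval.
F5 gives Bbb5
E#5 gives A5
D#4 gives G4
G#3 gives C4
E#3 gives A3
C#4 gives F4
Gb4 gives Cbb5
F3 gives Bbb3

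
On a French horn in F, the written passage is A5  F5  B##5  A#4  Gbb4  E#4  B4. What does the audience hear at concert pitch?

The French horn in F sounds a perfect fifth below written, so transpose each written note down a perfect fifth.
A5 gives D5
F5 gives Bb4
B##5 gives E##5
A#4 gives D#4
Gbb4 gives Cbb4
E#4 gives A#3
B4 gives E4

D5 Bb4 E##5 D#4 Cbb4 A#3 E4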